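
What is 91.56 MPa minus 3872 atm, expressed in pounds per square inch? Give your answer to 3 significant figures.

91.56 MPa = 13279.7 psi and 3872 atm = 56902.7 psi.
13279.7 − 56902.7 ≈ -43600 psi.

-43600 pounds per square inch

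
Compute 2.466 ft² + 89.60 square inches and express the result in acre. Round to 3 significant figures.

2.466 ft² = 5.66116 × 10^-5 acre and 89.60 in² = 1.42843 × 10^-5 acre.
5.66116 × 10^-5 + 1.42843 × 10^-5 ≈ 7.09 × 10^-5 acre.

7.09 × 10^-5 acres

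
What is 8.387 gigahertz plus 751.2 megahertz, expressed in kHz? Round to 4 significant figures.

9.138 × 10^6 kilohertz

8.387 GHz = 8.38700 × 10^6 kHz and 751.2 MHz = 751200 kHz.
8.38700 × 10^6 + 751200 ≈ 9.138 × 10^6 kHz.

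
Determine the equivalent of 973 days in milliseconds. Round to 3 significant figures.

1 d = 8.64000e+7 milliseconds.
Thus 973 × 8.64000e+7 ≈ 8.41e+10 ms.

8.41e+10 milliseconds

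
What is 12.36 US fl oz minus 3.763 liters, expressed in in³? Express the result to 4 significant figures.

12.36 US fl oz = 22.3059 in³ and 3.763 L = 229.632 in³.
22.3059 − 229.632 ≈ -207.3 in³.

-207.3 in³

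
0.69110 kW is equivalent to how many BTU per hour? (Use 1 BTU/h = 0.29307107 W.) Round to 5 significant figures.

2358.1 BTU per hour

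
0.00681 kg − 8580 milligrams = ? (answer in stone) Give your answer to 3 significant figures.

-0.000279 stone

0.00681 kg = 0.00107239 st and 8580 mg = 0.00135112 st.
0.00107239 − 0.00135112 ≈ -0.000279 st.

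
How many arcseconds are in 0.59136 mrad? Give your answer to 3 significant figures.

122 arcseconds

1 milliradian = 206.265 arcseconds.
Thus 0.59136 × 206.265 ≈ 122 arcsec.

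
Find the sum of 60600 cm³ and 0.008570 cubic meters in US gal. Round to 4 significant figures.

60600 cm³ = 16.0088 US gal and 0.008570 m³ = 2.26395 US gal.
16.0088 + 2.26395 ≈ 18.27 US gal.

18.27 US gallons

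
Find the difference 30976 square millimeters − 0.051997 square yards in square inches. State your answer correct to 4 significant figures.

30976 mm² = 48.0129 in² and 0.051997 yd² = 67.3881 in².
48.0129 − 67.3881 ≈ -19.38 in².

-19.38 in²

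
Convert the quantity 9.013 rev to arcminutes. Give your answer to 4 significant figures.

1 revolution = 21600.0 arcminutes.
Then 9.013 × 21600.0 ≈ 194700 arcmin.

194700 arcmin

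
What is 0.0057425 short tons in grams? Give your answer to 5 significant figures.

1 short ton = 907185 g.
So 0.0057425 × 907185 ≈ 5209.5 g.

5209.5 g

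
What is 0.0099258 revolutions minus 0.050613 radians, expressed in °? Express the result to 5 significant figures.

0.67338 degrees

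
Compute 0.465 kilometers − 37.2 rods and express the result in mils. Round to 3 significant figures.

1.09e+7 mils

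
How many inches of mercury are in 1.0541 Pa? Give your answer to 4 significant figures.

0.0003113 inHg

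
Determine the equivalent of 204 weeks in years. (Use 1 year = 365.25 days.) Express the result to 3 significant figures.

3.91 years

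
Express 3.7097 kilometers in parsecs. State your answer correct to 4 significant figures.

1.202e-13 pc

1 kilometer = 3.24078e-14 pc.
Thus 3.7097 × 3.24078e-14 ≈ 1.202e-13 pc.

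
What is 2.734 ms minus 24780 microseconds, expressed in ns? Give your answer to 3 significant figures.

-2.20e+7 ns

2.734 ms = 2.73400e+6 ns and 24780 μs = 2.47800e+7 ns.
2.73400e+6 − 2.47800e+7 ≈ -2.20e+7 ns.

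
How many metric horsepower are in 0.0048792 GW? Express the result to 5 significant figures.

1 GW = 1.35962e+6 PS.
0.0048792 × 1.35962e+6 ≈ 6633.9 PS.

6633.9 PS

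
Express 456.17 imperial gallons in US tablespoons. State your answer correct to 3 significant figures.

1 imperial gallon = 307.443 US tbsp.
Thus 456.17 × 307.443 ≈ 140000 US tbsp.

140000 US tablespoons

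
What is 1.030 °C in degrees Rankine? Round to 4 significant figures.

493.5 °R

°R = (°C + 273.15) × 9/5.
Applying the formula gives 493.5 °R.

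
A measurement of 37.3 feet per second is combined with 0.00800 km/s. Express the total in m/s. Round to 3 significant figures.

37.3 ft/s = 11.3690 m/s and 0.00800 km/s = 8.00000 m/s.
11.3690 + 8.00000 ≈ 19.4 m/s.

19.4 meters per second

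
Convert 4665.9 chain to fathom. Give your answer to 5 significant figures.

1 chain = 11.0000 fathoms.
Thus 4665.9 × 11.0000 ≈ 51325 fathom.

51325 fathom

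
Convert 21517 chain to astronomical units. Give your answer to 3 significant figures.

2.89e-6 au

1 chain = 1.34473e-10 astronomical units.
Thus 21517 × 1.34473e-10 ≈ 2.89e-6 au.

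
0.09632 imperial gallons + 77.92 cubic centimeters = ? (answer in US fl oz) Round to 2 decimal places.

17.44 US fl oz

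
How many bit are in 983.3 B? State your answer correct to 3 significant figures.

7870 bit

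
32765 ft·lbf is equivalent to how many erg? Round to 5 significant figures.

4.4423 × 10^11 erg

1 ft·lbf = 1.35582 × 10^7 erg.
Thus 32765 × 1.35582 × 10^7 ≈ 4.4423 × 10^11 erg.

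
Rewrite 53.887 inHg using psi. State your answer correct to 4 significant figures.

1 inch of mercury = 0.491154 psi.
Then 53.887 × 0.491154 ≈ 26.47 psi.

26.47 psi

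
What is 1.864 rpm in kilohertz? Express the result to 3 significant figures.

1 revolution per minute = 1.66667 × 10^-5 kHz.
So 1.864 × 1.66667 × 10^-5 ≈ 3.11 × 10^-5 kHz.

3.11 × 10^-5 kilohertz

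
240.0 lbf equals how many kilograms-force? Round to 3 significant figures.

1 pound-force = 0.453592 kgf.
So 240.0 × 0.453592 ≈ 109 kgf.

109 kgf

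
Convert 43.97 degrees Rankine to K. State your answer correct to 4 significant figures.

24.43 K

°R = K × 9/5.
Applying the formula gives 24.43 K.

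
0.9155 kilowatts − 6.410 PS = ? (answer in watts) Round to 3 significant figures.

0.9155 kW = 915.500 W and 6.410 PS = 4714.55 W.
915.500 − 4714.55 ≈ -3800 W.

-3800 watts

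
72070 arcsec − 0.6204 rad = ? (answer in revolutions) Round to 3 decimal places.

72070 arcsec = 0.0556096 rev and 0.6204 rad = 0.0987397 rev.
0.0556096 − 0.0987397 ≈ -0.043 rev.

-0.043 revolutions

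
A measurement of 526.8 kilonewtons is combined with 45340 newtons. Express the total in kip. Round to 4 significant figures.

128.6 kips

526.8 kN = 118.429 kip and 45340 N = 10.1928 kip.
118.429 + 10.1928 ≈ 128.6 kip.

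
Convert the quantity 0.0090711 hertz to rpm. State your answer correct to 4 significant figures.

1 hertz = 60.0000 rpm.
So 0.0090711 × 60.0000 ≈ 0.5443 rpm.

0.5443 rpm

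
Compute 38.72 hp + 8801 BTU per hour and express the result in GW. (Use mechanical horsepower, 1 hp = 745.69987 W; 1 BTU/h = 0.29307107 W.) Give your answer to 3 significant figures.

3.15 × 10^-5 GW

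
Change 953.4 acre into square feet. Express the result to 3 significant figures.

4.15 × 10^7 square feet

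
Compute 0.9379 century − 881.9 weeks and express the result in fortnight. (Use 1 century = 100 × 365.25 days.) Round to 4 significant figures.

2006 fortnight

0.9379 century = 2446.91 fortnight and 881.9 wk = 440.950 fortnight.
2446.91 − 440.950 ≈ 2006 fortnight.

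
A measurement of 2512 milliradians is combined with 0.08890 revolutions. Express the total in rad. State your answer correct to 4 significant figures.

3.071 radians

2512 mrad = 2.51200 rad and 0.08890 rev = 0.558575 rad.
2.51200 + 0.558575 ≈ 3.071 rad.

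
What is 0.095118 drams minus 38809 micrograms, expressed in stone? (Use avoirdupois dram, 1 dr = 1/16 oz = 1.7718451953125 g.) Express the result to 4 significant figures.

2.043 × 10^-5 st

0.095118 dr = 2.65396 × 10^-5 st and 38809 μg = 6.11137 × 10^-6 st.
2.65396 × 10^-5 − 6.11137 × 10^-6 ≈ 2.043 × 10^-5 st.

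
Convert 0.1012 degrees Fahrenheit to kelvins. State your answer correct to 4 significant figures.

K = (°F + 459.67) × 5/9.
Applying the formula gives 255.4 K.

255.4 kelvins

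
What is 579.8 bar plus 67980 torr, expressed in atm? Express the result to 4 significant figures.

661.7 atm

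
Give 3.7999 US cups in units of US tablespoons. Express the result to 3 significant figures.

1 US cup = 16.0000 US tablespoons.
Then 3.7999 × 16.0000 ≈ 60.8 US tbsp.

60.8 US tbsp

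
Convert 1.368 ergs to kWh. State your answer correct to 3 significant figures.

1 erg = 2.77778 × 10^-14 kilowatt-hours.
So 1.368 × 2.77778 × 10^-14 ≈ 3.80 × 10^-14 kWh.

3.80 × 10^-14 kilowatt-hours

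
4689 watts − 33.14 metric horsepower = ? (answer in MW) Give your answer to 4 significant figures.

-0.01969 MW

4689 W = 0.00468900 MW and 33.14 PS = 0.0243744 MW.
0.00468900 − 0.0243744 ≈ -0.01969 MW.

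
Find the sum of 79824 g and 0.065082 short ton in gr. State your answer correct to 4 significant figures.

2.143e+6 gr

79824 g = 1.23187e+6 gr and 0.065082 short ton = 911148 gr.
1.23187e+6 + 911148 ≈ 2.143e+6 gr.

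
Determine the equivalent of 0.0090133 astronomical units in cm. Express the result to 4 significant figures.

1 astronomical unit = 1.49598 × 10^13 centimeters.
Thus 0.0090133 × 1.49598 × 10^13 ≈ 1.348 × 10^11 cm.

1.348 × 10^11 cm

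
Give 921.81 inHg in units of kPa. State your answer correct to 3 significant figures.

1 inHg = 3.38639 kPa.
921.81 × 3.38639 ≈ 3120 kPa.

3120 kilopascals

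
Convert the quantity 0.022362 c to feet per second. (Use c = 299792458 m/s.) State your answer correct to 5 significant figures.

1 c = 9.83571e+8 ft/s.
So 0.022362 × 9.83571e+8 ≈ 2.1995e+7 ft/s.

2.1995e+7 feet per second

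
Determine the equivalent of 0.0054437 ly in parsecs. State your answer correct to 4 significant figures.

0.001669 parsecs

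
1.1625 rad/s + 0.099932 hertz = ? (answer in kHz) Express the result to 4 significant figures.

1.1625 rad/s = 0.0001850176 kHz and 0.099932 Hz = 9.993200 × 10^-5 kHz.
0.0001850176 + 9.993200 × 10^-5 ≈ 0.0002849 kHz.

0.0002849 kHz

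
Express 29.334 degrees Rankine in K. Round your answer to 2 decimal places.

16.30 K

°R = K × 9/5.
Applying the formula gives 16.30 K.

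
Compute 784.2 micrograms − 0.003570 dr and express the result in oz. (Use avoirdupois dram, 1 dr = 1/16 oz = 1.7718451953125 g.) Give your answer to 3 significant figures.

784.2 μg = 2.76618e-5 oz and 0.003570 dr = 0.000223125 oz.
2.76618e-5 − 0.000223125 ≈ -0.000195 oz.

-0.000195 oz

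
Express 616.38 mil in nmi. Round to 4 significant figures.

1 mil = 1.37149 × 10^-8 nautical miles.
So 616.38 × 1.37149 × 10^-8 ≈ 8.454 × 10^-6 nmi.

8.454 × 10^-6 nmi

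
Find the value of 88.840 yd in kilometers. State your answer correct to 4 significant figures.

1 yd = 0.000914400 km.
So 88.840 × 0.000914400 ≈ 0.08124 km.

0.08124 km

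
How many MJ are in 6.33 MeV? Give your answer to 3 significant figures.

1.01 × 10^-18 megajoules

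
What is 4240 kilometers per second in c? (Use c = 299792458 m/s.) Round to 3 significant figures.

0.0141 c

1 km/s = 3.33564e-6 c.
Then 4240 × 3.33564e-6 ≈ 0.0141 c.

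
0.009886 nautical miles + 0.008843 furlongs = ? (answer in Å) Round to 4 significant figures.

2.009 × 10^11 angstroms

0.009886 nmi = 1.83089 × 10^11 Å and 0.008843 furlong = 1.77893 × 10^10 Å.
1.83089 × 10^11 + 1.77893 × 10^10 ≈ 2.009 × 10^11 Å.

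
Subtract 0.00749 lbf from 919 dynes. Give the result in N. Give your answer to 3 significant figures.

-0.0241 N

919 dyn = 0.00919000 N and 0.00749 lbf = 0.0333172 N.
0.00919000 − 0.0333172 ≈ -0.0241 N.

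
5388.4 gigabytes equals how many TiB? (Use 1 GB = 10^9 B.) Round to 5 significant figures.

1 gigabyte = 0.000909495 tebibytes.
Then 5388.4 × 0.000909495 ≈ 4.9007 TiB.

4.9007 tebibytes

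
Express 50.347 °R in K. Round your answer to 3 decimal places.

°R = K × 9/5.
Applying the formula gives 27.971 K.

27.971 kelvins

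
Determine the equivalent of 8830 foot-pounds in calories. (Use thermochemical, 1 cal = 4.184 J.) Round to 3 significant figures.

1 foot-pound = 0.324048 calories.
So 8830 × 0.324048 ≈ 2860 cal.

2860 cal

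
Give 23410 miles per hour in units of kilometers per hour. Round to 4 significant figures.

1 mph = 1.60934 km/h.
Thus 23410 × 1.60934 ≈ 37670 km/h.

37670 km/h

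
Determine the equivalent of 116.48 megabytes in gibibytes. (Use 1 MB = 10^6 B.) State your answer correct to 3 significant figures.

0.108 GiB

1 MB = 0.000931323 GiB.
Thus 116.48 × 0.000931323 ≈ 0.108 GiB.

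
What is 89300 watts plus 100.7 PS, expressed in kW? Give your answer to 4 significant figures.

163.4 kW

89300 W = 89.3000 kW and 100.7 PS = 74.0647 kW.
89.3000 + 74.0647 ≈ 163.4 kW.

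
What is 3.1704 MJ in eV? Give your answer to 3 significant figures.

1.98e+25 eV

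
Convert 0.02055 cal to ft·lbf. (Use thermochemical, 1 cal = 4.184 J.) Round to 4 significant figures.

1 cal = 3.08596 foot-pounds.
Thus 0.02055 × 3.08596 ≈ 0.06342 ft·lbf.

0.06342 foot-pounds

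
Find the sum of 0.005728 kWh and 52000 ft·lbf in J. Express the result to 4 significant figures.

0.005728 kWh = 20620.8 J and 52000 ft·lbf = 70502.5 J.
20620.8 + 70502.5 ≈ 91120 J.

91120 joules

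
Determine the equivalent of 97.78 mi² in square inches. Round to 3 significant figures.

3.93 × 10^11 square inches

1 mi² = 4.01449 × 10^9 in².
Thus 97.78 × 4.01449 × 10^9 ≈ 3.93 × 10^11 in².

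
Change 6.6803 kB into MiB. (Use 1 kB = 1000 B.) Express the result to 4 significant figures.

0.006371 mebibytes

1 kB = 0.000953674 MiB.
Then 6.6803 × 0.000953674 ≈ 0.006371 MiB.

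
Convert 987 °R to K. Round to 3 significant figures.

°R = K × 9/5.
Applying the formula gives 548 K.

548 K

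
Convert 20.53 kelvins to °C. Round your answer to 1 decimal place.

-252.6 degrees Celsius

K = °C + 273.15.
Applying the formula gives -252.6 °C.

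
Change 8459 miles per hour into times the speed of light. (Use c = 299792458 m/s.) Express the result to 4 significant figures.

1.261 × 10^-5 c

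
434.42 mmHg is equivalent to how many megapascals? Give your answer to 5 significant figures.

1 mmHg = 0.000133322 MPa.
434.42 × 0.000133322 ≈ 0.057918 MPa.

0.057918 megapascals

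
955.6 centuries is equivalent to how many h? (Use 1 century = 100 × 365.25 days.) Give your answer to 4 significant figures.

1 century = 876600 h.
Thus 955.6 × 876600 ≈ 8.377e+8 h.

8.377e+8 h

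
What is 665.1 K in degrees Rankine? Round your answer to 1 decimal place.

1197.2 °R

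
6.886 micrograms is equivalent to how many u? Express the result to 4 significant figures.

1 microgram = 6.02214 × 10^17 u.
Then 6.886 × 6.02214 × 10^17 ≈ 4.147 × 10^18 u.

4.147 × 10^18 atomic mass units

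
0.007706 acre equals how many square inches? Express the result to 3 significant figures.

1 acre = 6.27264e+6 in².
0.007706 × 6.27264e+6 ≈ 48300 in².

48300 in²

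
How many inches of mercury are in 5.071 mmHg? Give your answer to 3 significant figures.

0.200 inches of mercury

1 millimeter of mercury = 0.0393701 inHg.
Thus 5.071 × 0.0393701 ≈ 0.200 inHg.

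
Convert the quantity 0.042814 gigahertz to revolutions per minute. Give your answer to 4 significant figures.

2.569e+9 revolutions per minute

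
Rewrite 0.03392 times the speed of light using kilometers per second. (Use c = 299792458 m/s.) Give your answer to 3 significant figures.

1 c = 299792 km/s.
So 0.03392 × 299792 ≈ 10200 km/s.

10200 km/s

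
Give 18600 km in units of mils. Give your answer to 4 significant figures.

1 kilometer = 3.93701e+7 mils.
Thus 18600 × 3.93701e+7 ≈ 7.323e+11 mil.

7.323e+11 mil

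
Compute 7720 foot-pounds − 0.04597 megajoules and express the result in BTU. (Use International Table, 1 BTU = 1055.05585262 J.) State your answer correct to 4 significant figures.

7720 ft·lbf = 9.92072 BTU and 0.04597 MJ = 43.5712 BTU.
9.92072 − 43.5712 ≈ -33.65 BTU.

-33.65 BTU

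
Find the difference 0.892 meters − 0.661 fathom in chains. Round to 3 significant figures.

0.892 m = 0.0443410 chain and 0.661 fathom = 0.0600909 chain.
0.0443410 − 0.0600909 ≈ -0.0157 chain.

-0.0157 chain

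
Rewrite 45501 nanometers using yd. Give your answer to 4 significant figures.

1 nm = 1.09361e-9 yards.
So 45501 × 1.09361e-9 ≈ 4.976e-5 yd.

4.976e-5 yards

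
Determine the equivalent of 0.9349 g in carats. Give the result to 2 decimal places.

4.67 ct

1 gram = 5.00000 ct.
0.9349 × 5.00000 ≈ 4.67 ct.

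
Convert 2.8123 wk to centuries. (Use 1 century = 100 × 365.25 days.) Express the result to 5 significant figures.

1 week = 0.000191650 century.
So 2.8123 × 0.000191650 ≈ 0.00053898 century.

0.00053898 century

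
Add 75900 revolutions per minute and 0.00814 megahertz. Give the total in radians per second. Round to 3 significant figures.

59100 radians per second

75900 rpm = 7948.23 rad/s and 0.00814 MHz = 51145.1 rad/s.
7948.23 + 51145.1 ≈ 59100 rad/s.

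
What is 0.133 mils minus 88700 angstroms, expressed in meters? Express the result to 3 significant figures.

0.133 mil = 3.37820 × 10^-6 m and 88700 Å = 8.87000 × 10^-6 m.
3.37820 × 10^-6 − 8.87000 × 10^-6 ≈ -5.49 × 10^-6 m.

-5.49 × 10^-6 meters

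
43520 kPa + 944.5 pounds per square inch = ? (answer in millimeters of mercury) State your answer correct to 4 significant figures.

43520 kPa = 326427 mmHg and 944.5 psi = 48844.7 mmHg.
326427 + 48844.7 ≈ 375300 mmHg.

375300 mmHg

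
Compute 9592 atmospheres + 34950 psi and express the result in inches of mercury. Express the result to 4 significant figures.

9592 atm = 287005 inHg and 34950 psi = 71158.9 inHg.
287005 + 71158.9 ≈ 358200 inHg.

358200 inHg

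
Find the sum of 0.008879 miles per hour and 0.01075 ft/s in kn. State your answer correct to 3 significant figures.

0.0141 knots

0.008879 mph = 0.00771564 kn and 0.01075 ft/s = 0.00636920 kn.
0.00771564 + 0.00636920 ≈ 0.0141 kn.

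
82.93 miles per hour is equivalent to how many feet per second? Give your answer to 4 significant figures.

121.6 ft/s

1 mph = 1.46667 ft/s.
82.93 × 1.46667 ≈ 121.6 ft/s.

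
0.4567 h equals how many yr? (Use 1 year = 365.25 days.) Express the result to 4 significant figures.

1 h = 0.000114077 yr.
So 0.4567 × 0.000114077 ≈ 5.210 × 10^-5 yr.

5.210 × 10^-5 yr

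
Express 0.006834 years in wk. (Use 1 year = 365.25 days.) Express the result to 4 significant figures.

1 yr = 52.1786 wk.
So 0.006834 × 52.1786 ≈ 0.3566 wk.

0.3566 wk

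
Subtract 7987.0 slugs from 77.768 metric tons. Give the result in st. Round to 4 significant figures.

77.768 t = 12246.4 st and 7987.0 slug = 18355.3 st.
12246.4 − 18355.3 ≈ -6109 st.

-6109 st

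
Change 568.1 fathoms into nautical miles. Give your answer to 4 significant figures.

0.5610 nmi

1 fathom = 0.000987473 nautical miles.
568.1 × 0.000987473 ≈ 0.5610 nmi.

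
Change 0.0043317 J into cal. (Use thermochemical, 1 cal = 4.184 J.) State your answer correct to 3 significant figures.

1 J = 0.239006 calories.
0.0043317 × 0.239006 ≈ 0.00104 cal.

0.00104 cal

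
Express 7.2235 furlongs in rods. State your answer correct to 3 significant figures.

289 rods

1 furlong = 40.0000 rod.
7.2235 × 40.0000 ≈ 289 rod.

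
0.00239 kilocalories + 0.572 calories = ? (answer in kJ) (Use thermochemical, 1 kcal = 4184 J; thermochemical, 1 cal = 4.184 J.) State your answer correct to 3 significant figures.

0.00239 kcal = 0.00999976 kJ and 0.572 cal = 0.00239325 kJ.
0.00999976 + 0.00239325 ≈ 0.0124 kJ.

0.0124 kilojoules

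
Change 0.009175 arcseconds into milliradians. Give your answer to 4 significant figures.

4.448 × 10^-5 mrad

1 arcsecond = 0.00484814 milliradians.
Then 0.009175 × 0.00484814 ≈ 4.448 × 10^-5 mrad.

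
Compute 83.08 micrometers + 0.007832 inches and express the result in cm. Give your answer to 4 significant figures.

0.02820 cm

83.08 μm = 0.00830800 cm and 0.007832 in = 0.0198933 cm.
0.00830800 + 0.0198933 ≈ 0.02820 cm.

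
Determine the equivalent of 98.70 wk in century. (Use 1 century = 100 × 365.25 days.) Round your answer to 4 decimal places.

1 week = 0.000191650 century.
So 98.70 × 0.000191650 ≈ 0.0189 century.

0.0189 centuries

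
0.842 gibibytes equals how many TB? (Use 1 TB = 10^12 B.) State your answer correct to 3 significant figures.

1 GiB = 0.00107374 TB.
So 0.842 × 0.00107374 ≈ 0.000904 TB.

0.000904 terabytes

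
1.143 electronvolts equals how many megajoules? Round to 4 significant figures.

1 electronvolt = 1.60218 × 10^-25 MJ.
1.143 × 1.60218 × 10^-25 ≈ 1.831 × 10^-25 MJ.

1.831 × 10^-25 MJ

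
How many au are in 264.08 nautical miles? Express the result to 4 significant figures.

1 nmi = 1.23799 × 10^-8 au.
So 264.08 × 1.23799 × 10^-8 ≈ 3.269 × 10^-6 au.

3.269 × 10^-6 au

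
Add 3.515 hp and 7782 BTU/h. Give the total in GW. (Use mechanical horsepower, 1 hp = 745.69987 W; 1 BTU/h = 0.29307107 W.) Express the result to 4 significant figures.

3.515 hp = 2.62114e-6 GW and 7782 BTU/h = 2.28068e-6 GW.
2.62114e-6 + 2.28068e-6 ≈ 4.902e-6 GW.

4.902e-6 GW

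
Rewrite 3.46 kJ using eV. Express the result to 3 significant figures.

1 kilojoule = 6.24151 × 10^21 electronvolts.
So 3.46 × 6.24151 × 10^21 ≈ 2.16 × 10^22 eV.

2.16 × 10^22 eV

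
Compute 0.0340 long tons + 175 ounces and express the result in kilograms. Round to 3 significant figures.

0.0340 long ton = 34.5456 kg and 175 oz = 4.96117 kg.
34.5456 + 4.96117 ≈ 39.5 kg.

39.5 kg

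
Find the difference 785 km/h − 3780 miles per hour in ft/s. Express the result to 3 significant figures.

785 km/h = 715.405 ft/s and 3780 mph = 5544.00 ft/s.
715.405 − 5544.00 ≈ -4830 ft/s.

-4830 feet per second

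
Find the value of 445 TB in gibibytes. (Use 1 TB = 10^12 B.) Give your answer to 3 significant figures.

414000 GiB

1 TB = 931.323 GiB.
So 445 × 931.323 ≈ 414000 GiB.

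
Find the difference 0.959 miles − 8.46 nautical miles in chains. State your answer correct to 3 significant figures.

0.959 mi = 76.7200 chain and 8.46 nmi = 778.848 chain.
76.7200 − 778.848 ≈ -702 chain.

-702 chain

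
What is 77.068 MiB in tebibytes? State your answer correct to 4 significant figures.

1 MiB = 9.53674e-7 TiB.
Thus 77.068 × 9.53674e-7 ≈ 7.350e-5 TiB.

7.350e-5 tebibytes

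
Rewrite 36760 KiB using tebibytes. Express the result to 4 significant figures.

3.424e-5 tebibytes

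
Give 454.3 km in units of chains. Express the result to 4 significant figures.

1 km = 49.7097 chain.
Thus 454.3 × 49.7097 ≈ 22580 chain.

22580 chains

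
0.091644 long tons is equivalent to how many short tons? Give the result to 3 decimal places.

0.103 short tons

1 long ton = 1.12000 short ton.
So 0.091644 × 1.12000 ≈ 0.103 short ton.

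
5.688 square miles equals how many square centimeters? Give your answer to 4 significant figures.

1.473 × 10^11 square centimeters

1 square mile = 2.58999 × 10^10 cm².
Thus 5.688 × 2.58999 × 10^10 ≈ 1.473 × 10^11 cm².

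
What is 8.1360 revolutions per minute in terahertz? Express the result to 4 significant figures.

1.356 × 10^-13 THz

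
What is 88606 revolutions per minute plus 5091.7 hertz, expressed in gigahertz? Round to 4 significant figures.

88606 rpm = 1.47677e-6 GHz and 5091.7 Hz = 5.09170e-6 GHz.
1.47677e-6 + 5.09170e-6 ≈ 6.568e-6 GHz.

6.568e-6 GHz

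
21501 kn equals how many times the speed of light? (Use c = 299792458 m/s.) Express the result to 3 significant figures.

1 kn = 1.71600 × 10^-9 c.
So 21501 × 1.71600 × 10^-9 ≈ 3.69 × 10^-5 c.

3.69 × 10^-5 c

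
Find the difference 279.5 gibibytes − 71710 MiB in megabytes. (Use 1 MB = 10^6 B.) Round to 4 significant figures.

224900 MB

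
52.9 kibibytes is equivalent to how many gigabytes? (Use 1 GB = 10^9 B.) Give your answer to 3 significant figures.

1 kibibyte = 1.02400e-6 gigabytes.
Then 52.9 × 1.02400e-6 ≈ 5.42e-5 GB.

5.42e-5 GB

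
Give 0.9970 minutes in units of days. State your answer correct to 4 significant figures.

1 min = 0.000694444 days.
0.9970 × 0.000694444 ≈ 0.0006924 d.

0.0006924 d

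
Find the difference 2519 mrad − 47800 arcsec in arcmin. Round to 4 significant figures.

7863 arcminutes

2519 mrad = 8659.68 arcmin and 47800 arcsec = 796.667 arcmin.
8659.68 − 796.667 ≈ 7863 arcmin.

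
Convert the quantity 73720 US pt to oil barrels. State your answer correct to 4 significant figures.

219.4 oil barrels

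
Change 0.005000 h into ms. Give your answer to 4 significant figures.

1 h = 3.60000 × 10^6 ms.
Then 0.005000 × 3.60000 × 10^6 ≈ 18000 ms.

18000 milliseconds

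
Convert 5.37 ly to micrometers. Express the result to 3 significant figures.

1 light-year = 9.46073 × 10^21 μm.
5.37 × 9.46073 × 10^21 ≈ 5.08 × 10^22 μm.

5.08 × 10^22 micrometers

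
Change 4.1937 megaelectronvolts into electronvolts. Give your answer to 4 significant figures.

4.194e+6 eV

1 MeV = 1.00000e+6 eV.
4.1937 × 1.00000e+6 ≈ 4.194e+6 eV.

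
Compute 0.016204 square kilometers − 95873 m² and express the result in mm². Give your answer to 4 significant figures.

-7.967e+10 mm²

0.016204 km² = 1.62040e+10 mm² and 95873 m² = 9.58730e+10 mm².
1.62040e+10 − 9.58730e+10 ≈ -7.967e+10 mm².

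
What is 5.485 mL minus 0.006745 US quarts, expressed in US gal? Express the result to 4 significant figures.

-0.0002373 US gal

5.485 mL = 0.00144898 US gal and 0.006745 US qt = 0.00168625 US gal.
0.00144898 − 0.00168625 ≈ -0.0002373 US gal.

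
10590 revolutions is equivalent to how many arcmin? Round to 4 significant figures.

1 revolution = 21600.0 arcminutes.
Thus 10590 × 21600.0 ≈ 2.287e+8 arcmin.

2.287e+8 arcmin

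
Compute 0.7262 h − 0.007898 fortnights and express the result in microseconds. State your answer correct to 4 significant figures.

0.7262 h = 2.61432 × 10^9 μs and 0.007898 fortnight = 9.55342 × 10^9 μs.
2.61432 × 10^9 − 9.55342 × 10^9 ≈ -6.939 × 10^9 μs.

-6.939 × 10^9 μs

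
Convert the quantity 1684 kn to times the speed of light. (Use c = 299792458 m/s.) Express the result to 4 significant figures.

2.890e-6 c

1 kn = 1.71600e-9 times the speed of light.
1684 × 1.71600e-9 ≈ 2.890e-6 c.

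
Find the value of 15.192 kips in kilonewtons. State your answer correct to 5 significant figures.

1 kip = 4.44822 kN.
Then 15.192 × 4.44822 ≈ 67.577 kN.

67.577 kilonewtons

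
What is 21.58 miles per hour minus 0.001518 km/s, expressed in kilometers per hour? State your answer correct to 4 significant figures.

21.58 mph = 34.7296 km/h and 0.001518 km/s = 5.46480 km/h.
34.7296 − 5.46480 ≈ 29.26 km/h.

29.26 kilometers per hour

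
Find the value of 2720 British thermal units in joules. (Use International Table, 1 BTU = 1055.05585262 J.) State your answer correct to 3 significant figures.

1 BTU = 1055.06 joules.
Then 2720 × 1055.06 ≈ 2.87 × 10^6 J.

2.87 × 10^6 J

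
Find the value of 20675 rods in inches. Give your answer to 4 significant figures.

1 rod = 198.000 in.
Thus 20675 × 198.000 ≈ 4.094e+6 in.

4.094e+6 in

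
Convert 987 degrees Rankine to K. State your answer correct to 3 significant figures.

°R = K × 9/5.
Applying the formula gives 548 K.

548 K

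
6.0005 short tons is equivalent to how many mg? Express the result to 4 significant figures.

5.444e+9 mg

1 short ton = 9.07185e+8 mg.
Then 6.0005 × 9.07185e+8 ≈ 5.444e+9 mg.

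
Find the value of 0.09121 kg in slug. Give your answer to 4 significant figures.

0.006250 slug

1 kg = 0.0685218 slugs.
0.09121 × 0.0685218 ≈ 0.006250 slug.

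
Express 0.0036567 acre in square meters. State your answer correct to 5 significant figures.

14.798 square meters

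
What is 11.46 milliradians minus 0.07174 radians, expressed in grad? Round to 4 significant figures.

-3.838 gradians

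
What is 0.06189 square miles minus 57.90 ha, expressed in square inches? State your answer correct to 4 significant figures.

-6.490e+8 square inches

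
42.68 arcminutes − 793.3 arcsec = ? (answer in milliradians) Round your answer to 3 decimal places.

42.68 arcmin = 12.4151 mrad and 793.3 arcsec = 3.84603 mrad.
12.4151 − 3.84603 ≈ 8.569 mrad.

8.569 milliradians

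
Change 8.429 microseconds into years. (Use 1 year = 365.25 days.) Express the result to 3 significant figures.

2.67e-13 yr

1 μs = 3.16881e-14 years.
Then 8.429 × 3.16881e-14 ≈ 2.67e-13 yr.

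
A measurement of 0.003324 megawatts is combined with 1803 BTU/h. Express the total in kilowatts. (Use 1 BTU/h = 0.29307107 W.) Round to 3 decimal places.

3.852 kW

0.003324 MW = 3.32400 kW and 1803 BTU/h = 0.528407 kW.
3.32400 + 0.528407 ≈ 3.852 kW.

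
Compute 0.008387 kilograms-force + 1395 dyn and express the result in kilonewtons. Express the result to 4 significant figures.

9.620e-5 kN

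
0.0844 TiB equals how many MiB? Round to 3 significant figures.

88500 mebibytes

1 tebibyte = 1.04858 × 10^6 mebibytes.
Thus 0.0844 × 1.04858 × 10^6 ≈ 88500 MiB.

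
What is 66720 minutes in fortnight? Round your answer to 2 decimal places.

3.31 fortnights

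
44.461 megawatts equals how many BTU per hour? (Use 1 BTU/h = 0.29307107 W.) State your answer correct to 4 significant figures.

1.517 × 10^8 BTU per hour

1 MW = 3.41214 × 10^6 BTU/h.
Thus 44.461 × 3.41214 × 10^6 ≈ 1.517 × 10^8 BTU/h.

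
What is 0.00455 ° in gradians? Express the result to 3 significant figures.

0.00506 gradians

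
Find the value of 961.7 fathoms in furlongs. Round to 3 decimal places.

8.743 furlongs

1 fathom = 0.00909091 furlong.
961.7 × 0.00909091 ≈ 8.743 furlong.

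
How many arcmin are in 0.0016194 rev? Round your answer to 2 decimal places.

34.98 arcmin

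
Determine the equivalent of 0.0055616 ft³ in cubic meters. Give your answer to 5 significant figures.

1 ft³ = 0.0283168 cubic meters.
Then 0.0055616 × 0.0283168 ≈ 0.00015749 m³.

0.00015749 m³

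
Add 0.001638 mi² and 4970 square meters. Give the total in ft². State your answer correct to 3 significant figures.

99200 square feet

0.001638 mi² = 45664.8 ft² and 4970 m² = 53496.6 ft².
45664.8 + 53496.6 ≈ 99200 ft².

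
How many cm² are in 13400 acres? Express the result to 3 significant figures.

1 acre = 4.04686e+7 cm².
13400 × 4.04686e+7 ≈ 5.42e+11 cm².

5.42e+11 square centimeters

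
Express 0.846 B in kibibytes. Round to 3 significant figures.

1 byte = 0.0009765625 kibibytes.
Thus 0.846 × 0.0009765625 ≈ 0.000826 KiB.

0.000826 KiB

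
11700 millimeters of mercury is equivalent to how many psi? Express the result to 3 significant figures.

226 pounds per square inch

1 millimeter of mercury = 0.0193368 pounds per square inch.
11700 × 0.0193368 ≈ 226 psi.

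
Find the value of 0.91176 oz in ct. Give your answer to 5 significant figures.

1 oz = 141.748 ct.
Then 0.91176 × 141.748 ≈ 129.24 ct.

129.24 ct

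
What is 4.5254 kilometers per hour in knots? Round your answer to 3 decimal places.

2.444 knots

1 kilometer per hour = 0.539957 kn.
Thus 4.5254 × 0.539957 ≈ 2.444 kn.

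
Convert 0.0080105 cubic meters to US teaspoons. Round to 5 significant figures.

1 m³ = 202884 US tsp.
0.0080105 × 202884 ≈ 1625.2 US tsp.

1625.2 US teaspoons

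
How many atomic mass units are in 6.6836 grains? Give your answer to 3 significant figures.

2.61 × 10^23 u

1 grain = 3.90228 × 10^22 atomic mass units.
So 6.6836 × 3.90228 × 10^22 ≈ 2.61 × 10^23 u.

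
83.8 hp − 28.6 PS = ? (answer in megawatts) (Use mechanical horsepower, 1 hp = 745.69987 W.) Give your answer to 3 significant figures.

0.0415 MW

83.8 hp = 0.0624896 MW and 28.6 PS = 0.0210353 MW.
0.0624896 − 0.0210353 ≈ 0.0415 MW.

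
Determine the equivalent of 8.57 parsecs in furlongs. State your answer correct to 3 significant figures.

1.31 × 10^15 furlongs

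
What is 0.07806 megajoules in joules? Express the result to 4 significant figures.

1 megajoule = 1.00000e+6 J.
0.07806 × 1.00000e+6 ≈ 78060 J.

78060 joules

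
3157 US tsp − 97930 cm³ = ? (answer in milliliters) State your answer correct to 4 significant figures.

-82370 milliliters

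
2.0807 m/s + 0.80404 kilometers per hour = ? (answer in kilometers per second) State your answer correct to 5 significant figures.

2.0807 m/s = 0.00208070 km/s and 0.80404 km/h = 0.000223344 km/s.
0.00208070 + 0.000223344 ≈ 0.0023040 km/s.

0.0023040 kilometers per second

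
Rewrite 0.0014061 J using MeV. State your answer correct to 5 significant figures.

8.7762e+9 megaelectronvolts

1 joule = 6.24151e+12 MeV.
Then 0.0014061 × 6.24151e+12 ≈ 8.7762e+9 MeV.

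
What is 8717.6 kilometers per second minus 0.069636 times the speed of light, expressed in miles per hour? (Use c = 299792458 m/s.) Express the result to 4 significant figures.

-2.720 × 10^7 mph

8717.6 km/s = 1.95007 × 10^7 mph and 0.069636 c = 4.66991 × 10^7 mph.
1.95007 × 10^7 − 4.66991 × 10^7 ≈ -2.720 × 10^7 mph.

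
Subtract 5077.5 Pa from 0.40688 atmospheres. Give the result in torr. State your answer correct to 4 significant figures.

271.1 torr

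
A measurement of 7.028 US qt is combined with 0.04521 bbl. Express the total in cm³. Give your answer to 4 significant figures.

7.028 US qt = 6650.97 cm³ and 0.04521 bbl = 7187.82 cm³.
6650.97 + 7187.82 ≈ 13840 cm³.

13840 cm³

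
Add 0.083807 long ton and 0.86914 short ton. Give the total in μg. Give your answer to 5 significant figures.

0.083807 long ton = 8.51518 × 10^10 μg and 0.86914 short ton = 7.88471 × 10^11 μg.
8.51518 × 10^10 + 7.88471 × 10^11 ≈ 8.7362 × 10^11 μg.

8.7362 × 10^11 μg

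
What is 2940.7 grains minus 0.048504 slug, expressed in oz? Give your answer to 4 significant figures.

-18.25 ounces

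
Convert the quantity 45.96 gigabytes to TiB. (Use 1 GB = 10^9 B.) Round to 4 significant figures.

0.04180 TiB

1 GB = 0.000909495 tebibytes.
45.96 × 0.000909495 ≈ 0.04180 TiB.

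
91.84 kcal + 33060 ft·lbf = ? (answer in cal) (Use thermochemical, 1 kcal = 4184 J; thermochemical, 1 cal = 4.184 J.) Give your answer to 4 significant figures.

91.84 kcal = 91840.0 cal and 33060 ft·lbf = 10713.0 cal.
91840.0 + 10713.0 ≈ 102600 cal.

102600 calories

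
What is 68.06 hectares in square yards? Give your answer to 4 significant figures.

814000 yd²

1 hectare = 11959.9 yd².
So 68.06 × 11959.9 ≈ 814000 yd².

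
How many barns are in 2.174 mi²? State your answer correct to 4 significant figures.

1 mi² = 2.58999e+34 barns.
So 2.174 × 2.58999e+34 ≈ 5.631e+34 barn.

5.631e+34 barn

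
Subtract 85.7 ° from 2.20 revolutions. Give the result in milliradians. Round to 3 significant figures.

12300 mrad

2.20 rev = 13823.0 mrad and 85.7 ° = 1495.75 mrad.
13823.0 − 1495.75 ≈ 12300 mrad.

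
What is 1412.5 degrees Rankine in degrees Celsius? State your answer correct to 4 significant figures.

511.6 °C

°R = (°C + 273.15) × 9/5.
Applying the formula gives 511.6 °C.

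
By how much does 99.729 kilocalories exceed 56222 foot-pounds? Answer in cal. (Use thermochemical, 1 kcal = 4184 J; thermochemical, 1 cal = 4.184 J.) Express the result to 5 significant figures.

99.729 kcal = 99729.0 cal and 56222 ft·lbf = 18218.6 cal.
99729.0 − 18218.6 ≈ 81510 cal.

81510 cal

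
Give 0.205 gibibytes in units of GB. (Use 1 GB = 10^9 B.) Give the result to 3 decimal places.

0.220 GB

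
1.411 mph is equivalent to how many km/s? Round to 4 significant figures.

1 mile per hour = 0.000447040 kilometers per second.
So 1.411 × 0.000447040 ≈ 0.0006308 km/s.

0.0006308 km/s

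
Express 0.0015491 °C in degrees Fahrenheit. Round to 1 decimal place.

°C = (°F − 32) × 5/9.
Applying the formula gives 32.0 °F.

32.0 °F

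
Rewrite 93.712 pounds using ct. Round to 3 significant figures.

1 lb = 2267.96 ct.
So 93.712 × 2267.96 ≈ 213000 ct.

213000 ct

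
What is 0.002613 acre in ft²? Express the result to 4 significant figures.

113.8 square feet

1 acre = 43560.0 square feet.
Thus 0.002613 × 43560.0 ≈ 113.8 ft².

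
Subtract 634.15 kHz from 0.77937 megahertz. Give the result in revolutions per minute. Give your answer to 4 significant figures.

8.713e+6 rpm

0.77937 MHz = 4.67622e+7 rpm and 634.15 kHz = 3.80490e+7 rpm.
4.67622e+7 − 3.80490e+7 ≈ 8.713e+6 rpm.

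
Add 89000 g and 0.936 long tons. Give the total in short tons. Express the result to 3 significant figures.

89000 g = 0.0981057 short ton and 0.936 long ton = 1.04832 short ton.
0.0981057 + 1.04832 ≈ 1.15 short ton.

1.15 short ton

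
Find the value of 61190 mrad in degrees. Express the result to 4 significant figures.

1 milliradian = 0.0572958 degrees.
So 61190 × 0.0572958 ≈ 3506 °.

3506 degrees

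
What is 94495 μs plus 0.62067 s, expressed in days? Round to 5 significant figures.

8.2774 × 10^-6 d

94495 μs = 1.09369 × 10^-6 d and 0.62067 s = 7.18368 × 10^-6 d.
1.09369 × 10^-6 + 7.18368 × 10^-6 ≈ 8.2774 × 10^-6 d.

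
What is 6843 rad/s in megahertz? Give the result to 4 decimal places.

0.0011 MHz

1 rad/s = 1.59155 × 10^-7 MHz.
6843 × 1.59155 × 10^-7 ≈ 0.0011 MHz.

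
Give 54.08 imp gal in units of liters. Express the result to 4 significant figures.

245.9 L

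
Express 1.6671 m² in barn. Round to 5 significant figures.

1 square meter = 1.00000e+28 barn.
Then 1.6671 × 1.00000e+28 ≈ 1.6671e+28 barn.

1.6671e+28 barn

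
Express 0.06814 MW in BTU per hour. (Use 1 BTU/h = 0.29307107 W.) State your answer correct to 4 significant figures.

1 MW = 3.41214e+6 BTU/h.
Then 0.06814 × 3.41214e+6 ≈ 232500 BTU/h.

232500 BTU/h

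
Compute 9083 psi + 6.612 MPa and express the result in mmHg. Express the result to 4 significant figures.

9083 psi = 469727 mmHg and 6.612 MPa = 49594.1 mmHg.
469727 + 49594.1 ≈ 519300 mmHg.

519300 mmHg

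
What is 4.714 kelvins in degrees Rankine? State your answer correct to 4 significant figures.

°R = K × 9/5.
Applying the formula gives 8.485 °R.

8.485 °R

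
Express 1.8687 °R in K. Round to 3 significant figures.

1.04 K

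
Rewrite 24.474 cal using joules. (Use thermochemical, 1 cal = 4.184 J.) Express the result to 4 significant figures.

1 calorie = 4.18400 joules.
Then 24.474 × 4.18400 ≈ 102.4 J.

102.4 J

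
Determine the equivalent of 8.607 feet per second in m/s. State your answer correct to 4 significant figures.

2.623 meters per second

1 foot per second = 0.304800 meters per second.
Then 8.607 × 0.304800 ≈ 2.623 m/s.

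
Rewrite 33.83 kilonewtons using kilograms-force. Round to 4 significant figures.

3450 kgf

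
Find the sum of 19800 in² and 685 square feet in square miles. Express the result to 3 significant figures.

2.95 × 10^-5 mi²

19800 in² = 4.93213 × 10^-6 mi² and 685 ft² = 2.45710 × 10^-5 mi².
4.93213 × 10^-6 + 2.45710 × 10^-5 ≈ 2.95 × 10^-5 mi².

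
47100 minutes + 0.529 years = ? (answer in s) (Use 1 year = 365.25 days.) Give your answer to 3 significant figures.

47100 min = 2.82600 × 10^6 s and 0.529 yr = 1.66940 × 10^7 s.
2.82600 × 10^6 + 1.66940 × 10^7 ≈ 1.95 × 10^7 s.

1.95 × 10^7 s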